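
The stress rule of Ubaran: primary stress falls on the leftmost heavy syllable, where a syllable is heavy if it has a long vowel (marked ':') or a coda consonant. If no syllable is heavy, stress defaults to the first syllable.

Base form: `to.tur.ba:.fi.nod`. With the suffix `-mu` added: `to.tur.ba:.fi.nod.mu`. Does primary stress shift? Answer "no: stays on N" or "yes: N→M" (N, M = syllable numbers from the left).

no: stays on 2

Base `to.tur.ba:.fi.nod` (5 syllables):
  Weights: 1 to L, 2 tur H, 3 ba: H, 4 fi L, 5 nod H.
  Heavy syllables in the domain: 2, 3, 5. The leftmost is syllable 2 (tur).
  → primary stress on syllable 2.
Suffixed `to.tur.ba:.fi.nod.mu` (6 syllables):
  Weights: 1 to L, 2 tur H, 3 ba: H, 4 fi L, 5 nod H, 6 mu L.
  Heavy syllables in the domain: 2, 3, 5. The leftmost is syllable 2 (tur).
  → primary stress on syllable 2.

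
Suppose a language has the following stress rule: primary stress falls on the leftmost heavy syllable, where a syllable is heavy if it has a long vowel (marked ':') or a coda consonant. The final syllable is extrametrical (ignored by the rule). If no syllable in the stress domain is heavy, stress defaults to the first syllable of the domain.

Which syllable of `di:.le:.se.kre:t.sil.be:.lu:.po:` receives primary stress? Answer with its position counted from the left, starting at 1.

1

The final syllable (8, po:) is extrametrical; the stress domain is syllables 1–7.
Weights: 1 di: H, 2 le: H, 3 se L, 4 kre:t H, 5 sil H, 6 be: H, 7 lu: H.
Heavy syllables in the domain: 1, 2, 4, 5, 6, 7. The leftmost is syllable 1 (di:).
Primary stress: syllable 1 → ˈdi:.le:.se.kre:t.sil.be:.lu:.po:.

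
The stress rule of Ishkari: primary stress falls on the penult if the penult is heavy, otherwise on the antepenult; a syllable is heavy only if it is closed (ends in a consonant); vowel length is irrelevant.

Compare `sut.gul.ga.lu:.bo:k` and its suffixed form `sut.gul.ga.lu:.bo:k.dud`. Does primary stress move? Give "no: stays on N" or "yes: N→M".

Base `sut.gul.ga.lu:.bo:k` (5 syllables):
  Weights: 3 ga L, 4 lu: L, 5 bo:k H.
  The penult (syllable 4, lu:) is light, so stress falls on the antepenult (syllable 3, ga).
  → primary stress on syllable 3.
Suffixed `sut.gul.ga.lu:.bo:k.dud` (6 syllables):
  Weights: 4 lu: L, 5 bo:k H, 6 dud H.
  The penult (syllable 5, bo:k) is heavy, so it takes stress.
  → primary stress on syllable 5.

yes: 3→5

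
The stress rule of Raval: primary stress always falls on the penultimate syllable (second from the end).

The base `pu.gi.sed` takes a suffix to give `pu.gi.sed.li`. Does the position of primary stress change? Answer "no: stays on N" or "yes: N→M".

Base `pu.gi.sed` (3 syllables):
  The word has 3 syllables; the penultimate syllable (second from the end) is syllable 2 (gi).
  → primary stress on syllable 2.
Suffixed `pu.gi.sed.li` (4 syllables):
  The word has 4 syllables; the penultimate syllable (second from the end) is syllable 3 (sed).
  → primary stress on syllable 3.

yes: 2→3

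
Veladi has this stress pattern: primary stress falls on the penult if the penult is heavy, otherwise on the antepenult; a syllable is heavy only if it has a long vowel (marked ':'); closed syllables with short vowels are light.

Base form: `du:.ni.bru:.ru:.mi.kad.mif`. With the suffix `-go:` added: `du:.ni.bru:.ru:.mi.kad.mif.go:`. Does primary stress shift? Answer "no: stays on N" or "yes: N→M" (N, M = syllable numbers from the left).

yes: 5→6

Base `du:.ni.bru:.ru:.mi.kad.mif` (7 syllables):
  Weights: 5 mi L, 6 kad L, 7 mif L.
  The penult (syllable 6, kad) is light, so stress falls on the antepenult (syllable 5, mi).
  → primary stress on syllable 5.
Suffixed `du:.ni.bru:.ru:.mi.kad.mif.go:` (8 syllables):
  Weights: 6 kad L, 7 mif L, 8 go: H.
  The penult (syllable 7, mif) is light, so stress falls on the antepenult (syllable 6, kad).
  → primary stress on syllable 6.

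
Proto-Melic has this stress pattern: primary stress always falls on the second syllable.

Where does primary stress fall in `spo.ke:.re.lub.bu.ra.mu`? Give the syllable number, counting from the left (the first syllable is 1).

The word has 7 syllables; the second syllable is syllable 2 (ke:).
Primary stress: syllable 2 → spo.ˈke:.re.lub.bu.ra.mu.

2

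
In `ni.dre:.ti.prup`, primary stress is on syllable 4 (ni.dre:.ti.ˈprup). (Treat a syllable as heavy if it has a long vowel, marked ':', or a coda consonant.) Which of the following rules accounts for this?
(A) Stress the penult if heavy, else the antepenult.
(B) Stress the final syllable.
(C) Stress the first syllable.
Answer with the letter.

B

Rule A → syllable 2 (observed: 4).
Rule B → syllable 4 ✓.
Rule C → syllable 1 (observed: 4).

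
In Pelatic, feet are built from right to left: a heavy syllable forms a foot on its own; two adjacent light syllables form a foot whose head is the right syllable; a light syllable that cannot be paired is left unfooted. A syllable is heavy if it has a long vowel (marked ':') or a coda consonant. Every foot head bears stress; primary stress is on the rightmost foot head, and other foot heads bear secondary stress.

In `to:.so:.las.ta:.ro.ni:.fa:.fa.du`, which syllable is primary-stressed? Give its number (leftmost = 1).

Weights: 1 to: H, 2 so: H, 3 las H, 4 ta: H, 5 ro L, 6 ni: H, 7 fa: H, 8 fa L, 9 du L.
Parse right to left (heavy = foot alone; LL = one foot; stranded L unfooted): (ˈto:) (ˈso:) (ˈlas) (ˈta:) ro (ˈni:) (ˈfa:) (fa.ˈdu).
Foot heads: 1, 2, 3, 4, 6, 7, 9.
Primary stress on the rightmost head = syllable 9.
Primary stress: syllable 9 → to:.so:.las.ta:.ro.ni:.fa:.fa.ˈdu.

9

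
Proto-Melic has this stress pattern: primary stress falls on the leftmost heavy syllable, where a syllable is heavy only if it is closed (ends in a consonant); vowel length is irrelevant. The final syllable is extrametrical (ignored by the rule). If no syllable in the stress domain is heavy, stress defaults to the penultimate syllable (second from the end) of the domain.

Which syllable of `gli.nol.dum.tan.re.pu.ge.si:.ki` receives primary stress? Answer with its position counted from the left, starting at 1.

The final syllable (9, ki) is extrametrical; the stress domain is syllables 1–8.
Weights: 1 gli L, 2 nol H, 3 dum H, 4 tan H, 5 re L, 6 pu L, 7 ge L, 8 si: L.
Heavy syllables in the domain: 2, 3, 4. The leftmost is syllable 2 (nol).
Primary stress: syllable 2 → gli.ˈnol.dum.tan.re.pu.ge.si:.ki.

2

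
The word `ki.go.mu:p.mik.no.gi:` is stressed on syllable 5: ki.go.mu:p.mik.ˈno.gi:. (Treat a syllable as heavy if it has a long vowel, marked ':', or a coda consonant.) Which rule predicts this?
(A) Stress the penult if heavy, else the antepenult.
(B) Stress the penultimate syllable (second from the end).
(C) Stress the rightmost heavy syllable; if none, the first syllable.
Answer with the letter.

Rule A → syllable 4 (observed: 5).
Rule B → syllable 5 ✓.
Rule C → syllable 6 (observed: 5).

B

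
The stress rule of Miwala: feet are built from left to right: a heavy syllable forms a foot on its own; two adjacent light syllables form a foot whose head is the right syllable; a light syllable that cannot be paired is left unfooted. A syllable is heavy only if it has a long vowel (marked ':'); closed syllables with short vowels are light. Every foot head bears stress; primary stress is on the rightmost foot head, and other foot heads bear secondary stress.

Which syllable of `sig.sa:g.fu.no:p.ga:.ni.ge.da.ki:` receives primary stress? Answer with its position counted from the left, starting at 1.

Weights: 1 sig L, 2 sa:g H, 3 fu L, 4 no:p H, 5 ga: H, 6 ni L, 7 ge L, 8 da L, 9 ki: H.
Parse left to right (heavy = foot alone; LL = one foot; stranded L unfooted): sig (ˈsa:g) fu (ˈno:p) (ˈga:) (ni.ˈge) da (ˈki:).
Foot heads: 2, 4, 5, 7, 9.
Primary stress on the rightmost head = syllable 9.
Primary stress: syllable 9 → sig.sa:g.fu.no:p.ga:.ni.ge.da.ˈki:.

9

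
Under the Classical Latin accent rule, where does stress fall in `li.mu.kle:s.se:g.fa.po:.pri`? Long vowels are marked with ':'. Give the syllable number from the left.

Classical Latin: stress the penult if heavy (long vowel or closed), else the antepenult.
Weights: 5 fa L, 6 po: H, 7 pri L.
The penult (syllable 6, po:) is heavy, so it takes stress.
Stress on syllable 6: li.mu.kle:s.se:g.fa.ˈpo:.pri.

6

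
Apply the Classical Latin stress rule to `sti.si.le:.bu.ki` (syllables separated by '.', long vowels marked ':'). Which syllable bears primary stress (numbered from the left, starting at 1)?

3

Classical Latin: stress the penult if heavy (long vowel or closed), else the antepenult.
Weights: 3 le: H, 4 bu L, 5 ki L.
The penult (syllable 4, bu) is light, so stress falls on the antepenult (syllable 3, le:).
Stress on syllable 3: sti.si.ˈle:.bu.ki.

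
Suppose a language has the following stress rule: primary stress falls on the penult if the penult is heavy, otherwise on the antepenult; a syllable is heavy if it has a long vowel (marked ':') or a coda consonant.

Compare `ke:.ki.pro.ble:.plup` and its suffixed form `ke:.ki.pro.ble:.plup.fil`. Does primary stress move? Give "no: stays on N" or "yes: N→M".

yes: 4→5

Base `ke:.ki.pro.ble:.plup` (5 syllables):
  Weights: 3 pro L, 4 ble: H, 5 plup H.
  The penult (syllable 4, ble:) is heavy, so it takes stress.
  → primary stress on syllable 4.
Suffixed `ke:.ki.pro.ble:.plup.fil` (6 syllables):
  Weights: 4 ble: H, 5 plup H, 6 fil H.
  The penult (syllable 5, plup) is heavy, so it takes stress.
  → primary stress on syllable 5.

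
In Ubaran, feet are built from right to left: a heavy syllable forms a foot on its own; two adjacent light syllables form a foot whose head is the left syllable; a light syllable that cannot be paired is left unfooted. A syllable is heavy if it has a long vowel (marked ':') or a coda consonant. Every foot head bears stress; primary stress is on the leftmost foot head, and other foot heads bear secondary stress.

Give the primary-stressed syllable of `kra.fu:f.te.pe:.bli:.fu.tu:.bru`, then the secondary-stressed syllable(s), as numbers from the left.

Weights: 1 kra L, 2 fu:f H, 3 te L, 4 pe: H, 5 bli: H, 6 fu L, 7 tu: H, 8 bru L.
Parse right to left (heavy = foot alone; LL = one foot; stranded L unfooted): kra (ˈfu:f) te (ˈpe:) (ˈbli:) fu (ˈtu:) bru.
Foot heads: 2, 4, 5, 7.
Primary stress on the leftmost head = syllable 2.
Secondary stress on 4, 5, 7: kra.ˈfu:f.te.ˌpe:.ˌbli:.fu.ˌtu:.bru.

primary 2, secondary 4, 5, 7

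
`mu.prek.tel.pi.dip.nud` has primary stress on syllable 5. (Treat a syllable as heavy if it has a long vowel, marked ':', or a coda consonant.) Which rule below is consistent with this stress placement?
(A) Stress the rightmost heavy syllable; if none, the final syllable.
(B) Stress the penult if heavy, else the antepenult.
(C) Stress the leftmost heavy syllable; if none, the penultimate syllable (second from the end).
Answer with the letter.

Rule A → syllable 6 (observed: 5).
Rule B → syllable 5 ✓.
Rule C → syllable 2 (observed: 5).

B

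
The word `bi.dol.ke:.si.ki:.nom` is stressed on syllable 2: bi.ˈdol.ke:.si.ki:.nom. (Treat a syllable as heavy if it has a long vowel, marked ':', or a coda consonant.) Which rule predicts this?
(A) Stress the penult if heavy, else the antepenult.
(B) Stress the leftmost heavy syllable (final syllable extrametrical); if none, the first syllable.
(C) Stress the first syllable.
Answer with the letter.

B

Rule A → syllable 5 (observed: 2).
Rule B → syllable 2 ✓.
Rule C → syllable 1 (observed: 2).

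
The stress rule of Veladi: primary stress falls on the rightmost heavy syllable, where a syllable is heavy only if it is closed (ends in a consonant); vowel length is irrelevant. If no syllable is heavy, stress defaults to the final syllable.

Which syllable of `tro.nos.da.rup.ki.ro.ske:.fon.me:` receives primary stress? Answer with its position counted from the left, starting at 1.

8

Weights: 1 tro L, 2 nos H, 3 da L, 4 rup H, 5 ki L, 6 ro L, 7 ske: L, 8 fon H, 9 me: L.
Heavy syllables in the domain: 2, 4, 8. The rightmost is syllable 8 (fon).
Primary stress: syllable 8 → tro.nos.da.rup.ki.ro.ske:.ˈfon.me:.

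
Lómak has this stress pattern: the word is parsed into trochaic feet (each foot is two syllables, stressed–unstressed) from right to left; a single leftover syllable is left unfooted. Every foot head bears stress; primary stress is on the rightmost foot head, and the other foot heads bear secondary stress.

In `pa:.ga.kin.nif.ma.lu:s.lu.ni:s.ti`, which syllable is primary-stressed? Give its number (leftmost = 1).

Parse right to left into trochaic (ˈσσ) feet: pa: (ˈga.kin) (ˈnif.ma) (ˈlu:s.lu) (ˈni:s.ti). Syllable 1 is left unfooted.
Foot heads (stressed positions): 2, 4, 6, 8.
End Rule Rightmost: primary stress on the rightmost head = syllable 8.
Primary stress: syllable 8 → pa:.ga.kin.nif.ma.lu:s.lu.ˈni:s.ti.

8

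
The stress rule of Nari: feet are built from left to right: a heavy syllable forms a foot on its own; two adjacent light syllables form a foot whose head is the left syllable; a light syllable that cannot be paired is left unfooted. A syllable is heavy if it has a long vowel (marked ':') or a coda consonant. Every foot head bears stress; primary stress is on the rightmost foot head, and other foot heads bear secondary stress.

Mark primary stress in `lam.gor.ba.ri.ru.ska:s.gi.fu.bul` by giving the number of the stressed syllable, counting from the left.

Weights: 1 lam H, 2 gor H, 3 ba L, 4 ri L, 5 ru L, 6 ska:s H, 7 gi L, 8 fu L, 9 bul H.
Parse left to right (heavy = foot alone; LL = one foot; stranded L unfooted): (ˈlam) (ˈgor) (ˈba.ri) ru (ˈska:s) (ˈgi.fu) (ˈbul).
Foot heads: 1, 2, 3, 6, 7, 9.
Primary stress on the rightmost head = syllable 9.
Primary stress: syllable 9 → lam.gor.ba.ri.ru.ska:s.gi.fu.ˈbul.

9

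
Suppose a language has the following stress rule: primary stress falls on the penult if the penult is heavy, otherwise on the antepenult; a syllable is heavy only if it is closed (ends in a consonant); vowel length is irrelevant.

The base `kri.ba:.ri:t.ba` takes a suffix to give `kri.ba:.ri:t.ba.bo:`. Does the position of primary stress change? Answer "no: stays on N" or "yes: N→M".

Base `kri.ba:.ri:t.ba` (4 syllables):
  Weights: 2 ba: L, 3 ri:t H, 4 ba L.
  The penult (syllable 3, ri:t) is heavy, so it takes stress.
  → primary stress on syllable 3.
Suffixed `kri.ba:.ri:t.ba.bo:` (5 syllables):
  Weights: 3 ri:t H, 4 ba L, 5 bo: L.
  The penult (syllable 4, ba) is light, so stress falls on the antepenult (syllable 3, ri:t).
  → primary stress on syllable 3.

no: stays on 3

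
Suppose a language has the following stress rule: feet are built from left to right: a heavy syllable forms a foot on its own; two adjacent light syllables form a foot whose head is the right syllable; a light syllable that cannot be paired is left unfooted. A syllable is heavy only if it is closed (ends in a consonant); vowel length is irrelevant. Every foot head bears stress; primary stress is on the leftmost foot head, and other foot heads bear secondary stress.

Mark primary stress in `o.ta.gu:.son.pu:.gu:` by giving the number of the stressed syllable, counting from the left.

Weights: 1 o L, 2 ta L, 3 gu: L, 4 son H, 5 pu: L, 6 gu: L.
Parse left to right (heavy = foot alone; LL = one foot; stranded L unfooted): (o.ˈta) gu: (ˈson) (pu:.ˈgu:).
Foot heads: 2, 4, 6.
Primary stress on the leftmost head = syllable 2.
Primary stress: syllable 2 → o.ˈta.gu:.son.pu:.gu:.

2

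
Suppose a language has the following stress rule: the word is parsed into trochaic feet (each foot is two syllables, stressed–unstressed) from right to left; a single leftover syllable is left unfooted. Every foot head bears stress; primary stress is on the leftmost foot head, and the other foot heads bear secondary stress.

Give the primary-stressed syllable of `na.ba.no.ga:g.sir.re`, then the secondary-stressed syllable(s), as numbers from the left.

Parse right to left into trochaic (ˈσσ) feet: (ˈna.ba) (ˈno.ga:g) (ˈsir.re).
Foot heads (stressed positions): 1, 3, 5.
End Rule Leftmost: primary stress on the leftmost head = syllable 1.
Secondary stress on 3, 5: ˈna.ba.ˌno.ga:g.ˌsir.re.

primary 1, secondary 3, 5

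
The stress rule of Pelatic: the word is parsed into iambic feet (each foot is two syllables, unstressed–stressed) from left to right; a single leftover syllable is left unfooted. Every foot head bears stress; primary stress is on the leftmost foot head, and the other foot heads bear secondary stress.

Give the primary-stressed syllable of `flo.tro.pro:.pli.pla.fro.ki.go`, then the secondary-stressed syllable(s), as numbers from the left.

Parse left to right into iambic (σˈσ) feet: (flo.ˈtro) (pro:.ˈpli) (pla.ˈfro) (ki.ˈgo).
Foot heads (stressed positions): 2, 4, 6, 8.
End Rule Leftmost: primary stress on the leftmost head = syllable 2.
Secondary stress on 4, 6, 8: flo.ˈtro.pro:.ˌpli.pla.ˌfro.ki.ˌgo.

primary 2, secondary 4, 6, 8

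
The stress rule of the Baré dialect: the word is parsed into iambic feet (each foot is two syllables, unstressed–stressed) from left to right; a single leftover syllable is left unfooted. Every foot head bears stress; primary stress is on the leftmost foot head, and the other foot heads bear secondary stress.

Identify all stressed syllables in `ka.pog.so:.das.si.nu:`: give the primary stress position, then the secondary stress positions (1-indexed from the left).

primary 2, secondary 4, 6

Parse left to right into iambic (σˈσ) feet: (ka.ˈpog) (so:.ˈdas) (si.ˈnu:).
Foot heads (stressed positions): 2, 4, 6.
End Rule Leftmost: primary stress on the leftmost head = syllable 2.
Secondary stress on 4, 6: ka.ˈpog.so:.ˌdas.si.ˌnu:.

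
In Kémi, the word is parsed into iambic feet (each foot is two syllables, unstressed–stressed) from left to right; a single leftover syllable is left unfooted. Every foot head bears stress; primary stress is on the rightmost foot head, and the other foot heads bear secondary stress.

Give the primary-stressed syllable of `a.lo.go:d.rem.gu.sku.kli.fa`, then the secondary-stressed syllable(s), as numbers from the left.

Parse left to right into iambic (σˈσ) feet: (a.ˈlo) (go:d.ˈrem) (gu.ˈsku) (kli.ˈfa).
Foot heads (stressed positions): 2, 4, 6, 8.
End Rule Rightmost: primary stress on the rightmost head = syllable 8.
Secondary stress on 2, 4, 6: a.ˌlo.go:d.ˌrem.gu.ˌsku.kli.ˈfa.

primary 8, secondary 2, 4, 6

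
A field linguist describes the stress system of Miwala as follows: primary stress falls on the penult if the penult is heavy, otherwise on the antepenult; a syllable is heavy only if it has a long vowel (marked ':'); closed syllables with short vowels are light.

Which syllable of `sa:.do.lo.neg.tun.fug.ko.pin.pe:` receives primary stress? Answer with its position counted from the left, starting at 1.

7

Weights: 7 ko L, 8 pin L, 9 pe: H.
The penult (syllable 8, pin) is light, so stress falls on the antepenult (syllable 7, ko).
Primary stress: syllable 7 → sa:.do.lo.neg.tun.fug.ˈko.pin.pe:.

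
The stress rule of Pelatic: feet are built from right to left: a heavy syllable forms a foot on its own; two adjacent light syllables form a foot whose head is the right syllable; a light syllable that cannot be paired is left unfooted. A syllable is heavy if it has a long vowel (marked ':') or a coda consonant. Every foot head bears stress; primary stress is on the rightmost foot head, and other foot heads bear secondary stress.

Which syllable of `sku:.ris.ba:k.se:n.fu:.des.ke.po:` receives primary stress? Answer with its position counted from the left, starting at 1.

Weights: 1 sku: H, 2 ris H, 3 ba:k H, 4 se:n H, 5 fu: H, 6 des H, 7 ke L, 8 po: H.
Parse right to left (heavy = foot alone; LL = one foot; stranded L unfooted): (ˈsku:) (ˈris) (ˈba:k) (ˈse:n) (ˈfu:) (ˈdes) ke (ˈpo:).
Foot heads: 1, 2, 3, 4, 5, 6, 8.
Primary stress on the rightmost head = syllable 8.
Primary stress: syllable 8 → sku:.ris.ba:k.se:n.fu:.des.ke.ˈpo:.

8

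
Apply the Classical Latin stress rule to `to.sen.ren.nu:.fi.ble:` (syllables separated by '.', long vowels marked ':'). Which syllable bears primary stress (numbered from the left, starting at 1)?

4

Classical Latin: stress the penult if heavy (long vowel or closed), else the antepenult.
Weights: 4 nu: H, 5 fi L, 6 ble: H.
The penult (syllable 5, fi) is light, so stress falls on the antepenult (syllable 4, nu:).
Stress on syllable 4: to.sen.ren.ˈnu:.fi.ble:.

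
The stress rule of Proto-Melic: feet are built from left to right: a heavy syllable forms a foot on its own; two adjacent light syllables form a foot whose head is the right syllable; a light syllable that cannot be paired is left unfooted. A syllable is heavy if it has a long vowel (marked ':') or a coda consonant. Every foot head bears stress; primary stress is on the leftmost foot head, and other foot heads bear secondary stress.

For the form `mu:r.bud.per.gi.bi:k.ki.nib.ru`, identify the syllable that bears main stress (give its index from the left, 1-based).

1

Weights: 1 mu:r H, 2 bud H, 3 per H, 4 gi L, 5 bi:k H, 6 ki L, 7 nib H, 8 ru L.
Parse left to right (heavy = foot alone; LL = one foot; stranded L unfooted): (ˈmu:r) (ˈbud) (ˈper) gi (ˈbi:k) ki (ˈnib) ru.
Foot heads: 1, 2, 3, 5, 7.
Primary stress on the leftmost head = syllable 1.
Primary stress: syllable 1 → ˈmu:r.bud.per.gi.bi:k.ki.nib.ru.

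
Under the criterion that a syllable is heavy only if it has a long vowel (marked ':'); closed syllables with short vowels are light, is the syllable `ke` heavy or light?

`ke`: short vowel, open (no coda). Short vowel → light.

light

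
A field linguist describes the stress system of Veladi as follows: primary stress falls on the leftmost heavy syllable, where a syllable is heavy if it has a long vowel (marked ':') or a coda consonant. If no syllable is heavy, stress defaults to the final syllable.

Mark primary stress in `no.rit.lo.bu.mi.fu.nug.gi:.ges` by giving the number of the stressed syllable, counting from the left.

2

Weights: 1 no L, 2 rit H, 3 lo L, 4 bu L, 5 mi L, 6 fu L, 7 nug H, 8 gi: H, 9 ges H.
Heavy syllables in the domain: 2, 7, 8, 9. The leftmost is syllable 2 (rit).
Primary stress: syllable 2 → no.ˈrit.lo.bu.mi.fu.nug.gi:.ges.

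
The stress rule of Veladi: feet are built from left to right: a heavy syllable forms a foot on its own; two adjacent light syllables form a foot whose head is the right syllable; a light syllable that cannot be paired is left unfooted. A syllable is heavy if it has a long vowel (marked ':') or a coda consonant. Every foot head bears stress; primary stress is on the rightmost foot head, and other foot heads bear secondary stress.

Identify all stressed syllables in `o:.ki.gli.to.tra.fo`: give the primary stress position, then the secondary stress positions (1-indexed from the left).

Weights: 1 o: H, 2 ki L, 3 gli L, 4 to L, 5 tra L, 6 fo L.
Parse left to right (heavy = foot alone; LL = one foot; stranded L unfooted): (ˈo:) (ki.ˈgli) (to.ˈtra) fo.
Foot heads: 1, 3, 5.
Primary stress on the rightmost head = syllable 5.
Secondary stress on 1, 3: ˌo:.ki.ˌgli.to.ˈtra.fo.

primary 5, secondary 1, 3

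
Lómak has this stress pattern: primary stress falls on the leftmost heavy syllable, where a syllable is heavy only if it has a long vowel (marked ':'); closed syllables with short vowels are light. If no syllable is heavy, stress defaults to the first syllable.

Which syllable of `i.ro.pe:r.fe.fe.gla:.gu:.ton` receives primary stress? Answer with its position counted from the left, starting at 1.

Weights: 1 i L, 2 ro L, 3 pe:r H, 4 fe L, 5 fe L, 6 gla: H, 7 gu: H, 8 ton L.
Heavy syllables in the domain: 3, 6, 7. The leftmost is syllable 3 (pe:r).
Primary stress: syllable 3 → i.ro.ˈpe:r.fe.fe.gla:.gu:.ton.

3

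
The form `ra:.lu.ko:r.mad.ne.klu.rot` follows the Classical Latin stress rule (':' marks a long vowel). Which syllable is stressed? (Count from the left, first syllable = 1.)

Classical Latin: stress the penult if heavy (long vowel or closed), else the antepenult.
Weights: 5 ne L, 6 klu L, 7 rot H.
The penult (syllable 6, klu) is light, so stress falls on the antepenult (syllable 5, ne).
Stress on syllable 5: ra:.lu.ko:r.mad.ˈne.klu.rot.

5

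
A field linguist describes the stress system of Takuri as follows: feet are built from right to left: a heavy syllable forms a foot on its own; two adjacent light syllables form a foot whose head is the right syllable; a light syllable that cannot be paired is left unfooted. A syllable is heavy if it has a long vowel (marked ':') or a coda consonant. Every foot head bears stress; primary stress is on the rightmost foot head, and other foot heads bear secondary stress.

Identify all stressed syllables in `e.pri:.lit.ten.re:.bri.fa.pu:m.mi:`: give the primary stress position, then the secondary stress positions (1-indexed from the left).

primary 9, secondary 2, 3, 4, 5, 7, 8

Weights: 1 e L, 2 pri: H, 3 lit H, 4 ten H, 5 re: H, 6 bri L, 7 fa L, 8 pu:m H, 9 mi: H.
Parse right to left (heavy = foot alone; LL = one foot; stranded L unfooted): e (ˈpri:) (ˈlit) (ˈten) (ˈre:) (bri.ˈfa) (ˈpu:m) (ˈmi:).
Foot heads: 2, 3, 4, 5, 7, 8, 9.
Primary stress on the rightmost head = syllable 9.
Secondary stress on 2, 3, 4, 5, 7, 8: e.ˌpri:.ˌlit.ˌten.ˌre:.bri.ˌfa.ˌpu:m.ˈmi:.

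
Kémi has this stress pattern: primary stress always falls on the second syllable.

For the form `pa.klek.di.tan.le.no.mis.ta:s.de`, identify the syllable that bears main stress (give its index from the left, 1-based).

2

The word has 9 syllables; the second syllable is syllable 2 (klek).
Primary stress: syllable 2 → pa.ˈklek.di.tan.le.no.mis.ta:s.de.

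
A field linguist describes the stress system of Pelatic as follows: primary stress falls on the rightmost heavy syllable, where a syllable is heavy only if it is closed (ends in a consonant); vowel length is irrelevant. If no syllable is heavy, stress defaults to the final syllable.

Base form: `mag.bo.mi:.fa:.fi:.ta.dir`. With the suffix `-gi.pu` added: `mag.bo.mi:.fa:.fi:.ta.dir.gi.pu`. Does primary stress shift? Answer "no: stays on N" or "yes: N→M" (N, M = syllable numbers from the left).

no: stays on 7

Base `mag.bo.mi:.fa:.fi:.ta.dir` (7 syllables):
  Weights: 1 mag H, 2 bo L, 3 mi: L, 4 fa: L, 5 fi: L, 6 ta L, 7 dir H.
  Heavy syllables in the domain: 1, 7. The rightmost is syllable 7 (dir).
  → primary stress on syllable 7.
Suffixed `mag.bo.mi:.fa:.fi:.ta.dir.gi.pu` (9 syllables):
  Weights: 1 mag H, 2 bo L, 3 mi: L, 4 fa: L, 5 fi: L, 6 ta L, 7 dir H, 8 gi L, 9 pu L.
  Heavy syllables in the domain: 1, 7. The rightmost is syllable 7 (dir).
  → primary stress on syllable 7.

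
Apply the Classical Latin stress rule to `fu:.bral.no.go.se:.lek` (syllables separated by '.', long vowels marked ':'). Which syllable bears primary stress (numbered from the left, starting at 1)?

5

Classical Latin: stress the penult if heavy (long vowel or closed), else the antepenult.
Weights: 4 go L, 5 se: H, 6 lek H.
The penult (syllable 5, se:) is heavy, so it takes stress.
Stress on syllable 5: fu:.bral.no.go.ˈse:.lek.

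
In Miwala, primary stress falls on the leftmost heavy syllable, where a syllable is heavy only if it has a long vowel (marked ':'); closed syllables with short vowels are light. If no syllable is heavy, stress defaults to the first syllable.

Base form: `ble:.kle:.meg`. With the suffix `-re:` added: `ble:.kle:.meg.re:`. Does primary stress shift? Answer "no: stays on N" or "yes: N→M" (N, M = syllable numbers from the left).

Base `ble:.kle:.meg` (3 syllables):
  Weights: 1 ble: H, 2 kle: H, 3 meg L.
  Heavy syllables in the domain: 1, 2. The leftmost is syllable 1 (ble:).
  → primary stress on syllable 1.
Suffixed `ble:.kle:.meg.re:` (4 syllables):
  Weights: 1 ble: H, 2 kle: H, 3 meg L, 4 re: H.
  Heavy syllables in the domain: 1, 2, 4. The leftmost is syllable 1 (ble:).
  → primary stress on syllable 1.

no: stays on 1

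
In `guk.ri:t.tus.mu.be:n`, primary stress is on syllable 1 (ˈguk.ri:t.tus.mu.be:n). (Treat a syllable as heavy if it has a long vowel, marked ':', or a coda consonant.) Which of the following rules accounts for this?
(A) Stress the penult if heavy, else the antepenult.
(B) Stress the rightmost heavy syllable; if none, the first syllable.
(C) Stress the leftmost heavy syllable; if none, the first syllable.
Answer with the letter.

C

Rule A → syllable 3 (observed: 1).
Rule B → syllable 5 (observed: 1).
Rule C → syllable 1 ✓.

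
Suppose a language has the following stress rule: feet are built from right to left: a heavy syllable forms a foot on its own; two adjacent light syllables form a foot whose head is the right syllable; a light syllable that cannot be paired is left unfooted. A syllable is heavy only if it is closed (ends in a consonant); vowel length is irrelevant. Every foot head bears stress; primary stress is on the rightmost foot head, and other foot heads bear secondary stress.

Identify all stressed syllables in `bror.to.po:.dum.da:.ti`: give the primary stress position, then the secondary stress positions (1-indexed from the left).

Weights: 1 bror H, 2 to L, 3 po: L, 4 dum H, 5 da: L, 6 ti L.
Parse right to left (heavy = foot alone; LL = one foot; stranded L unfooted): (ˈbror) (to.ˈpo:) (ˈdum) (da:.ˈti).
Foot heads: 1, 3, 4, 6.
Primary stress on the rightmost head = syllable 6.
Secondary stress on 1, 3, 4: ˌbror.to.ˌpo:.ˌdum.da:.ˈti.

primary 6, secondary 1, 3, 4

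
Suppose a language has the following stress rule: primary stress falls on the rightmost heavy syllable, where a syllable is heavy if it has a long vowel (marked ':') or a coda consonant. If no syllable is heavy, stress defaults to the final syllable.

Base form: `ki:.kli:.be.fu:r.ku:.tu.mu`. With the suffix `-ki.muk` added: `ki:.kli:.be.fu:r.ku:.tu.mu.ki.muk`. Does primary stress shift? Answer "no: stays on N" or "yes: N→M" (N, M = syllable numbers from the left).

Base `ki:.kli:.be.fu:r.ku:.tu.mu` (7 syllables):
  Weights: 1 ki: H, 2 kli: H, 3 be L, 4 fu:r H, 5 ku: H, 6 tu L, 7 mu L.
  Heavy syllables in the domain: 1, 2, 4, 5. The rightmost is syllable 5 (ku:).
  → primary stress on syllable 5.
Suffixed `ki:.kli:.be.fu:r.ku:.tu.mu.ki.muk` (9 syllables):
  Weights: 1 ki: H, 2 kli: H, 3 be L, 4 fu:r H, 5 ku: H, 6 tu L, 7 mu L, 8 ki L, 9 muk H.
  Heavy syllables in the domain: 1, 2, 4, 5, 9. The rightmost is syllable 9 (muk).
  → primary stress on syllable 9.

yes: 5→9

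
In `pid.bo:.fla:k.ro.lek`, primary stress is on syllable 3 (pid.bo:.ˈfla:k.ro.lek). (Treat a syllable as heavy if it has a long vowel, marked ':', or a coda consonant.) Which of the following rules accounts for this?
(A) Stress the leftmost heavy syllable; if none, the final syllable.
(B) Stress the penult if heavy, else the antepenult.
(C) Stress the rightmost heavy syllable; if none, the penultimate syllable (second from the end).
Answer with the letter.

B

Rule A → syllable 1 (observed: 3).
Rule B → syllable 3 ✓.
Rule C → syllable 5 (observed: 3).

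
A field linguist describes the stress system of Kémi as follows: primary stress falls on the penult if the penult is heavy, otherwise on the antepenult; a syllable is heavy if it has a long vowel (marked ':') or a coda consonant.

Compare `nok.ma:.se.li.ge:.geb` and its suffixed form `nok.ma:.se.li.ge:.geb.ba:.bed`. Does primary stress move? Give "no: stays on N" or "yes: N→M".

yes: 5→7

Base `nok.ma:.se.li.ge:.geb` (6 syllables):
  Weights: 4 li L, 5 ge: H, 6 geb H.
  The penult (syllable 5, ge:) is heavy, so it takes stress.
  → primary stress on syllable 5.
Suffixed `nok.ma:.se.li.ge:.geb.ba:.bed` (8 syllables):
  Weights: 6 geb H, 7 ba: H, 8 bed H.
  The penult (syllable 7, ba:) is heavy, so it takes stress.
  → primary stress on syllable 7.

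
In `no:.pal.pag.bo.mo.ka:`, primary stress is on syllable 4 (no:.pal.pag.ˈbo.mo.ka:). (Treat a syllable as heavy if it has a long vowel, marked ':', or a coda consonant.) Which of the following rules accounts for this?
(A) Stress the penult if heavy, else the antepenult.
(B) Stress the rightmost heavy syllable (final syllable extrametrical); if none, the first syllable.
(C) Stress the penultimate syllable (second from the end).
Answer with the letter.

Rule A → syllable 4 ✓.
Rule B → syllable 3 (observed: 4).
Rule C → syllable 5 (observed: 4).

A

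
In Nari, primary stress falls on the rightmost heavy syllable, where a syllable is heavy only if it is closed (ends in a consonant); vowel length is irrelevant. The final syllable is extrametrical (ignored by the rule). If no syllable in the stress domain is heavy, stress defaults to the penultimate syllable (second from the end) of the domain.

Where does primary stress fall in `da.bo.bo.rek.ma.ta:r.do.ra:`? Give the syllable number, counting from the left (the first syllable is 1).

6

The final syllable (8, ra:) is extrametrical; the stress domain is syllables 1–7.
Weights: 1 da L, 2 bo L, 3 bo L, 4 rek H, 5 ma L, 6 ta:r H, 7 do L.
Heavy syllables in the domain: 4, 6. The rightmost is syllable 6 (ta:r).
Primary stress: syllable 6 → da.bo.bo.rek.ma.ˈta:r.do.ra:.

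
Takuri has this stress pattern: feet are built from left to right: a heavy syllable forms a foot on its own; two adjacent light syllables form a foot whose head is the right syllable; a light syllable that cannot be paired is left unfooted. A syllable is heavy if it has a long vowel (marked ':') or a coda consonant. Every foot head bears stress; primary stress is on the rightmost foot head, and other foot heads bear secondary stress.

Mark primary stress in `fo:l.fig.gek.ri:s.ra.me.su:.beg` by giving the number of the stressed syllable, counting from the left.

Weights: 1 fo:l H, 2 fig H, 3 gek H, 4 ri:s H, 5 ra L, 6 me L, 7 su: H, 8 beg H.
Parse left to right (heavy = foot alone; LL = one foot; stranded L unfooted): (ˈfo:l) (ˈfig) (ˈgek) (ˈri:s) (ra.ˈme) (ˈsu:) (ˈbeg).
Foot heads: 1, 2, 3, 4, 6, 7, 8.
Primary stress on the rightmost head = syllable 8.
Primary stress: syllable 8 → fo:l.fig.gek.ri:s.ra.me.su:.ˈbeg.

8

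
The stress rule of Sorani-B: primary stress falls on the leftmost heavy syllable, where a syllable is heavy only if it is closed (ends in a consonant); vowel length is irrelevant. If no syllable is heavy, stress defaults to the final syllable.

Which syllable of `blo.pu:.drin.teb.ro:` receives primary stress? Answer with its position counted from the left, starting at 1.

3

Weights: 1 blo L, 2 pu: L, 3 drin H, 4 teb H, 5 ro: L.
Heavy syllables in the domain: 3, 4. The leftmost is syllable 3 (drin).
Primary stress: syllable 3 → blo.pu:.ˈdrin.teb.ro:.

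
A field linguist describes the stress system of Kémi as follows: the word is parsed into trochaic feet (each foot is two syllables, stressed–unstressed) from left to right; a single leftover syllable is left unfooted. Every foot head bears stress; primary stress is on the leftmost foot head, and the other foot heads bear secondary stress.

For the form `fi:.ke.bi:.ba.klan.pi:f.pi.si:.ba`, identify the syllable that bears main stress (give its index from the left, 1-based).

1

Parse left to right into trochaic (ˈσσ) feet: (ˈfi:.ke) (ˈbi:.ba) (ˈklan.pi:f) (ˈpi.si:) ba. Syllable 9 is left unfooted.
Foot heads (stressed positions): 1, 3, 5, 7.
End Rule Leftmost: primary stress on the leftmost head = syllable 1.
Primary stress: syllable 1 → ˈfi:.ke.bi:.ba.klan.pi:f.pi.si:.ba.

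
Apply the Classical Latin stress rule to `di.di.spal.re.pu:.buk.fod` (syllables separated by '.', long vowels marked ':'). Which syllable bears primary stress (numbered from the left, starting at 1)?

Classical Latin: stress the penult if heavy (long vowel or closed), else the antepenult.
Weights: 5 pu: H, 6 buk H, 7 fod H.
The penult (syllable 6, buk) is heavy, so it takes stress.
Stress on syllable 6: di.di.spal.re.pu:.ˈbuk.fod.

6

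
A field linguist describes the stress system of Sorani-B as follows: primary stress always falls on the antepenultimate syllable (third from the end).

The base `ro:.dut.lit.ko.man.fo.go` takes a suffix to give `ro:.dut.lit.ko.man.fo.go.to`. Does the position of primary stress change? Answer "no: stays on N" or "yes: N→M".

Base `ro:.dut.lit.ko.man.fo.go` (7 syllables):
  The word has 7 syllables; the antepenultimate syllable (third from the end) is syllable 5 (man).
  → primary stress on syllable 5.
Suffixed `ro:.dut.lit.ko.man.fo.go.to` (8 syllables):
  The word has 8 syllables; the antepenultimate syllable (third from the end) is syllable 6 (fo).
  → primary stress on syllable 6.

yes: 5→6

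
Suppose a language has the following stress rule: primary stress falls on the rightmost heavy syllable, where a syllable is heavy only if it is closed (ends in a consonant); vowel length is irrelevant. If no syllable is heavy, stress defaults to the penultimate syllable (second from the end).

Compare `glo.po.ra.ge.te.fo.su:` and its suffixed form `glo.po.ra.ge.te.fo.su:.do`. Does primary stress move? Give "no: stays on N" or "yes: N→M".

yes: 6→7

Base `glo.po.ra.ge.te.fo.su:` (7 syllables):
  Weights: 1 glo L, 2 po L, 3 ra L, 4 ge L, 5 te L, 6 fo L, 7 su: L.
  No heavy syllable in the domain; default to the penultimate syllable (second from the end) = syllable 6.
  → primary stress on syllable 6.
Suffixed `glo.po.ra.ge.te.fo.su:.do` (8 syllables):
  Weights: 1 glo L, 2 po L, 3 ra L, 4 ge L, 5 te L, 6 fo L, 7 su: L, 8 do L.
  No heavy syllable in the domain; default to the penultimate syllable (second from the end) = syllable 7.
  → primary stress on syllable 7.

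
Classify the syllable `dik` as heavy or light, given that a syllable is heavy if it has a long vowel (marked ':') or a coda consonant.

heavy

`dik`: short vowel, closed (coda /k/). Closed → heavy.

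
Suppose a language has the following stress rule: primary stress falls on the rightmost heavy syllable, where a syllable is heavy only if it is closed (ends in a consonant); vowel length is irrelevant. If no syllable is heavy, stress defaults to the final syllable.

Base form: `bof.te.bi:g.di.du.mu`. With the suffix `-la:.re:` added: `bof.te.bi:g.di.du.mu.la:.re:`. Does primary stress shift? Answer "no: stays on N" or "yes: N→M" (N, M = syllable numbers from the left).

Base `bof.te.bi:g.di.du.mu` (6 syllables):
  Weights: 1 bof H, 2 te L, 3 bi:g H, 4 di L, 5 du L, 6 mu L.
  Heavy syllables in the domain: 1, 3. The rightmost is syllable 3 (bi:g).
  → primary stress on syllable 3.
Suffixed `bof.te.bi:g.di.du.mu.la:.re:` (8 syllables):
  Weights: 1 bof H, 2 te L, 3 bi:g H, 4 di L, 5 du L, 6 mu L, 7 la: L, 8 re: L.
  Heavy syllables in the domain: 1, 3. The rightmost is syllable 3 (bi:g).
  → primary stress on syllable 3.

no: stays on 3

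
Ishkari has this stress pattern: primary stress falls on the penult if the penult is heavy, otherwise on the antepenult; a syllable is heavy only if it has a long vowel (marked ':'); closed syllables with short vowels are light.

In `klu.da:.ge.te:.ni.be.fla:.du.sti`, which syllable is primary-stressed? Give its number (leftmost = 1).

Weights: 7 fla: H, 8 du L, 9 sti L.
The penult (syllable 8, du) is light, so stress falls on the antepenult (syllable 7, fla:).
Primary stress: syllable 7 → klu.da:.ge.te:.ni.be.ˈfla:.du.sti.

7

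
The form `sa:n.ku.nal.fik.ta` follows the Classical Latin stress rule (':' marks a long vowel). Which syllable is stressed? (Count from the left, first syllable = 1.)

Classical Latin: stress the penult if heavy (long vowel or closed), else the antepenult.
Weights: 3 nal H, 4 fik H, 5 ta L.
The penult (syllable 4, fik) is heavy, so it takes stress.
Stress on syllable 4: sa:n.ku.nal.ˈfik.ta.

4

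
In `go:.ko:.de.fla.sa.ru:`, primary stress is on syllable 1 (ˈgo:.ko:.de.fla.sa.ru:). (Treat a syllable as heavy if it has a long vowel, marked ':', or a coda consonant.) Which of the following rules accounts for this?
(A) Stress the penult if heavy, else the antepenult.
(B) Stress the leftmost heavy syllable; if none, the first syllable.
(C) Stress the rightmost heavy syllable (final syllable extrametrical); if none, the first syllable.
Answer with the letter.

B

Rule A → syllable 4 (observed: 1).
Rule B → syllable 1 ✓.
Rule C → syllable 2 (observed: 1).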